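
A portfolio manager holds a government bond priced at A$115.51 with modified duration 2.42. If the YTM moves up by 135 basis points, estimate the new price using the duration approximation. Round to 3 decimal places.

A$111.736

Duration approximation: ΔP/P ≈ -D_mod · Δy = -2.42 × (+0.0135) = -0.032670.
New price ≈ 115.51 × (1 - 0.032670) = 111.7362883.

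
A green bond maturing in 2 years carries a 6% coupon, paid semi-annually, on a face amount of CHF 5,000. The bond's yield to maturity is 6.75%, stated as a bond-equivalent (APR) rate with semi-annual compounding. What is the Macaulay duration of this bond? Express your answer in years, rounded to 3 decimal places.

Periodic yield y = 0.03375. Discount each cash flow and weight by its period:
  t   CF        PV=CF/(1+0.03375)^t    t·PV
  1       150.00       145.1028       145.1028
  2       150.00       140.3654       280.7309
  3       150.00       135.7828       407.3483
  4     5,150.00     4,509.6739    18,038.6956
  Σ                  4,930.9249    18,871.8776
Price P = Σ PV = 4,930.9249.
Macaulay duration = Σ(t·PV) / P = 18,871.8776 / 4,930.9249 = 3.82725 half-year periods.
In years: 3.82725 / 2 = 1.91362 years.

1.914 years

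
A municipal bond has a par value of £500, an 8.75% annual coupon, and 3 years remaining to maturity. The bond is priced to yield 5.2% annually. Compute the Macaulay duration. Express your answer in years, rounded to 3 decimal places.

2.776 years

Periodic yield y = 0.052. Discount each cash flow and weight by its year:
  t   CF        PV=CF/(1+0.052)^t    t·PV
  1        43.75        41.5875        41.5875
  2        43.75        39.5318        79.0636
  3       543.75       467.0378     1,401.1135
  Σ                    548.1571     1,521.7645
Price P = Σ PV = 548.1571.
Macaulay duration = Σ(t·PV) / P = 1,521.7645 / 548.1571 = 2.77615 years.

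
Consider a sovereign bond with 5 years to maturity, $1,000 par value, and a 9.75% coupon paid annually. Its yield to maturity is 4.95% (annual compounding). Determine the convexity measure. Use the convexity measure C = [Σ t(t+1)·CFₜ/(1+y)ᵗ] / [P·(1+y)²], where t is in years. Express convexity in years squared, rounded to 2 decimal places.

With y = 0.0495:
  t   CF        PV=CF/(1+0.0495)^t    t·PV        t(t+1)·PV
  1        97.50        92.9014        92.9014         185.8028
  2        97.50        88.5197       177.0393         531.1180
  3        97.50        84.3446       253.0338       1,012.1352
  4        97.50        80.3665       321.4658       1,607.3292
  5     1,097.50       861.9703     4,309.8516      25,859.1097
  Σ                  1,208.1024     5,154.2920      29,195.4949
P = 1,208.1024.
Convexity = Σ t(t+1)·PV / [P·(1+y)²] = 29,195.4949 / (1,208.1024 × 1.101450) = 21.94053.

21.94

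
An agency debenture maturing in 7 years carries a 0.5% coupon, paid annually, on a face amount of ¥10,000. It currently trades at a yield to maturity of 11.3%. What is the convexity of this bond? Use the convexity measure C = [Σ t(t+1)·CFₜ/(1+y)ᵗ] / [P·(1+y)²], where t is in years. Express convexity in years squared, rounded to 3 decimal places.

43.848

With y = 0.113:
  t   CF        PV=CF/(1+0.113)^t    t·PV        t(t+1)·PV
  1        50.00        44.9236        44.9236          89.8473
  2        50.00        40.3627        80.7253         242.1759
  3        50.00        36.2647       108.7942         435.1768
  4        50.00        32.5829       130.3315         651.6574
  5        50.00        29.2748       146.3741         878.2445
  6        50.00        26.3026       157.8157       1,104.7101
  7    10,050.00     4,750.0689    33,250.4825     266,003.8598
  Σ                  4,959.7802    33,919.4469     269,405.6718
P = 4,959.7802.
Convexity = Σ t(t+1)·PV / [P·(1+y)²] = 269,405.6718 / (4,959.7802 × 1.238769) = 43.84842.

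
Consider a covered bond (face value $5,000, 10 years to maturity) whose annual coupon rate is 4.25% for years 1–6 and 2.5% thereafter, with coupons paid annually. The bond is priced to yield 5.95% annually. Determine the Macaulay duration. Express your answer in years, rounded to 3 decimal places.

Periodic yield y = 0.0595. Discount each cash flow and weight by its year:
  t   CF        PV=CF/(1+0.0595)^t    t·PV
  1       212.50       200.5663       200.5663
  2       212.50       189.3028       378.6056
  3       212.50       178.6718       536.0154
  4       212.50       168.6379       674.5515
  5       212.50       159.1674       795.8370
  6       212.50       150.2288       901.3727
  7       125.00        83.4072       583.8501
  8       125.00        78.7231       629.7850
  9       125.00        74.3021       668.7193
  10    5,125.00     2,875.3072    28,753.0725
  Σ                  4,158.3146    34,122.3754
Price P = Σ PV = 4,158.3146.
Macaulay duration = Σ(t·PV) / P = 34,122.3754 / 4,158.3146 = 8.20582 years.

8.206 years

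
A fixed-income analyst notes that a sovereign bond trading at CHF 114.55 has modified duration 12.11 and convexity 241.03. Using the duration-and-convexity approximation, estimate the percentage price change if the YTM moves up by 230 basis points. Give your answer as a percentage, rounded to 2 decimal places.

Duration effect: -D_mod·Δy = -12.11 × (+0.023) = -0.278530
Convexity effect: ½·C·(Δy)² = 0.5 × 241.03 × (0.023)² = +0.063752435
ΔP/P ≈ -0.278530 + 0.063752435 = -0.214777565
= -21.4777565%.

-21.48%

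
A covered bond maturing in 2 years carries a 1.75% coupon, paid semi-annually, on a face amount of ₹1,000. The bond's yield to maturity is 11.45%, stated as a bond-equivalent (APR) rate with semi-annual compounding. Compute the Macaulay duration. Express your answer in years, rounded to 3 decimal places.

1.971 years

Periodic yield y = 0.05725. Discount each cash flow and weight by its period:
  t   CF        PV=CF/(1+0.05725)^t    t·PV
  1         8.75         8.2762         8.2762
  2         8.75         7.8280        15.6561
  3         8.75         7.4041        22.2124
  4     1,008.75       807.3703     3,229.4812
  Σ                    830.8787     3,275.6259
Price P = Σ PV = 830.8787.
Macaulay duration = Σ(t·PV) / P = 3,275.6259 / 830.8787 = 3.94236 half-year periods.
In years: 3.94236 / 2 = 1.97118 years.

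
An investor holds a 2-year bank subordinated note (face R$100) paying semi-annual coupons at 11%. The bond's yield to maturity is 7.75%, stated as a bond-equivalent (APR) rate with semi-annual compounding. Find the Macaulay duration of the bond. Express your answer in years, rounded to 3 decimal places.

Periodic yield y = 0.03875. Discount each cash flow and weight by its period:
  t   CF        PV=CF/(1+0.03875)^t    t·PV
  1         5.50         5.2948         5.2948
  2         5.50         5.0973        10.1946
  3         5.50         4.9072        14.7215
  4       105.50        90.6167       362.4669
  Σ                    105.9160       392.6778
Price P = Σ PV = 105.9160.
Macaulay duration = Σ(t·PV) / P = 392.6778 / 105.9160 = 3.70745 half-year periods.
In years: 3.70745 / 2 = 1.85372 years.

1.854 years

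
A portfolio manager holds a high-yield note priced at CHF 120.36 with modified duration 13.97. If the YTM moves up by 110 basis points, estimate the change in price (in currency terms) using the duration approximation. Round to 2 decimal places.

-CHF 18.50

Duration approximation: ΔP/P ≈ -D_mod · Δy = -13.97 × (+0.011) = -0.153670.
ΔP ≈ 120.36 × (-0.153670) = -18.4957212.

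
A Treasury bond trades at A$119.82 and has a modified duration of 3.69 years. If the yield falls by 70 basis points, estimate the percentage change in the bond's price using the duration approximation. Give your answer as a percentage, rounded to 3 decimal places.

+2.583%

Duration approximation: ΔP/P ≈ -D_mod · Δy = -3.69 × (-0.007) = +0.025830.
As a percentage: +2.5830%.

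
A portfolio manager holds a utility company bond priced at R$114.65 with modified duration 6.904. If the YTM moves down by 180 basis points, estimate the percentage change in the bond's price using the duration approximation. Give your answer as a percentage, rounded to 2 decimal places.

+12.43%

Duration approximation: ΔP/P ≈ -D_mod · Δy = -6.904 × (-0.018) = +0.124272.
As a percentage: +12.4272%.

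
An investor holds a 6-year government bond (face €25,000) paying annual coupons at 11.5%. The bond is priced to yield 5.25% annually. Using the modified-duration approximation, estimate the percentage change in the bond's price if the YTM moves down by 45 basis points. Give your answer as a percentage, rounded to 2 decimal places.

+2.07%

Periodic yield y = 0.0525. Modified duration first:
  t   CF        PV=CF/(1+0.0525)^t    t·PV
  1     2,875.00     2,731.5914     2,731.5914
  2     2,875.00     2,595.3363     5,190.6726
  3     2,875.00     2,465.8777     7,397.6331
  4     2,875.00     2,342.8767     9,371.5067
  5     2,875.00     2,226.0111    11,130.0555
  6    27,875.00    20,506.0612   123,036.3672
  Σ                 32,867.7544   158,857.8266
P = 32,867.7544; D_Mac = 4.83324 yrs; D_mod = 4.83324/(1+0.0525) = 4.59215 yrs.
ΔP/P ≈ -D_mod · Δy = -4.59215 × (-0.0045) = +0.020665 = +2.0665%.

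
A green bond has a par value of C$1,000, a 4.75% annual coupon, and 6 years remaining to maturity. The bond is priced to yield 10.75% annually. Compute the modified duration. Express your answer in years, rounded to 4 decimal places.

Periodic yield y = 0.1075. First find Macaulay duration:
  t   CF        PV=CF/(1+0.1075)^t    t·PV
  1        47.50        42.8894        42.8894
  2        47.50        38.7263        77.4526
  3        47.50        34.9673       104.9020
  4        47.50        31.5732       126.2928
  5        47.50        28.5085       142.5427
  6     1,047.50       567.6644     3,405.9861
  Σ                    744.3291     3,900.0656
P = 744.3291; Macaulay duration = 3,900.0656 / 744.3291 = 5.23971 years.
Modified duration = D_Mac / (1 + y) = 5.23971 / 1.1075 = 4.73111 years.

4.7311 years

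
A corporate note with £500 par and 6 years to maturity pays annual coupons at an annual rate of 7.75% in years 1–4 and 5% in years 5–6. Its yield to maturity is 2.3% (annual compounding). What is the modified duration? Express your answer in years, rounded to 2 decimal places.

5.02 years

Periodic yield y = 0.023. First find Macaulay duration:
  t   CF        PV=CF/(1+0.023)^t    t·PV
  1        38.75        37.8788        37.8788
  2        38.75        37.0272        74.0543
  3        38.75        36.1947       108.5841
  4        38.75        35.3809       141.5237
  5        25.00        22.3132       111.5660
  6       525.00       458.0422     2,748.2533
  Σ                    626.8370     3,221.8601
P = 626.8370; Macaulay duration = 3,221.8601 / 626.8370 = 5.13987 years.
Modified duration = D_Mac / (1 + y) = 5.13987 / 1.023 = 5.02431 years.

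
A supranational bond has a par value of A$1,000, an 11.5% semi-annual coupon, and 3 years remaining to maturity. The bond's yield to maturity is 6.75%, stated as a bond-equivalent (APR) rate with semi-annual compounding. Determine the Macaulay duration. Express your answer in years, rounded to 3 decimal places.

Periodic yield y = 0.03375. Discount each cash flow and weight by its period:
  t   CF        PV=CF/(1+0.03375)^t    t·PV
  1        57.50        55.6227        55.6227
  2        57.50        53.8068       107.6135
  3        57.50        52.0501       156.1502
  4        57.50        50.3507       201.4029
  5        57.50        48.7069       243.5344
  6     1,057.50       866.5373     5,199.2235
  Σ                  1,127.0744     5,963.5473
Price P = Σ PV = 1,127.0744.
Macaulay duration = Σ(t·PV) / P = 5,963.5473 / 1,127.0744 = 5.29117 half-year periods.
In years: 5.29117 / 2 = 2.64559 years.

2.646 years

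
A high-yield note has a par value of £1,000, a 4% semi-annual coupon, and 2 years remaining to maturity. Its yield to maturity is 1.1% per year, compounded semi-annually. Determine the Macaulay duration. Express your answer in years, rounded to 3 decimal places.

Periodic yield y = 0.0055. Discount each cash flow and weight by its period:
  t   CF        PV=CF/(1+0.0055)^t    t·PV
  1        20.00        19.8906        19.8906
  2        20.00        19.7818        39.5636
  3        20.00        19.6736        59.0208
  4     1,020.00       997.8652     3,991.4608
  Σ                  1,057.2112     4,109.9357
Price P = Σ PV = 1,057.2112.
Macaulay duration = Σ(t·PV) / P = 4,109.9357 / 1,057.2112 = 3.88753 half-year periods.
In years: 3.88753 / 2 = 1.94376 years.

1.944 years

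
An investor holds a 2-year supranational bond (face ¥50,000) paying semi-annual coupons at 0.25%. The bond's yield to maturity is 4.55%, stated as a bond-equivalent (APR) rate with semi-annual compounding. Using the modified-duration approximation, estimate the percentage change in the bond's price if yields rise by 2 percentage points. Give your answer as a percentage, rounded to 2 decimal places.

-3.90%

Periodic yield y = 0.02275. Modified duration first:
  t   CF        PV=CF/(1+0.02275)^t    t·PV
  1        62.50        61.1098        61.1098
  2        62.50        59.7504       119.5009
  3        62.50        58.4213       175.2640
  4    50,062.50    45,754.5808   183,018.3232
  Σ                 45,933.8623   183,374.1979
P = 45,933.8623; D_Mac = 3.99214 half-year periods = 1.99607 yrs; D_mod = 1.99607/(1+0.02275) = 1.95167 yrs.
ΔP/P ≈ -D_mod · Δy = -1.95167 × (+0.02) = -0.039033 = -3.9033%.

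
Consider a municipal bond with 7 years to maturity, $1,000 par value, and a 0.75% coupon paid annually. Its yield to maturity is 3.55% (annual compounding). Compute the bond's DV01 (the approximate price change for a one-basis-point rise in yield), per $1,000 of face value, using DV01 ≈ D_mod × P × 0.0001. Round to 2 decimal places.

Periodic yield y = 0.0355.
  t   CF        PV=CF/(1+0.0355)^t    t·PV
  1         7.50         7.2429         7.2429
  2         7.50         6.9946        13.9891
  3         7.50         6.7548        20.2643
  4         7.50         6.5232        26.0928
  5         7.50         6.2996        31.4978
  6         7.50         6.0836        36.5016
  7     1,007.50       789.2132     5,524.4923
  Σ                    829.1118     5,660.0809
P = 829.1118; D_Mac = 6.82668 yrs; D_mod = 6.59264 yrs.
DV01 ≈ 6.59264 × 829.1118 × 0.0001 = 0.546604.

$0.55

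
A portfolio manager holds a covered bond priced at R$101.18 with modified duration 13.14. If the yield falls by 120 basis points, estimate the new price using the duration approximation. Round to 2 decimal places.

Duration approximation: ΔP/P ≈ -D_mod · Δy = -13.14 × (-0.012) = +0.157680.
New price ≈ 101.18 × (1 + 0.157680) = 117.1340624.

R$117.13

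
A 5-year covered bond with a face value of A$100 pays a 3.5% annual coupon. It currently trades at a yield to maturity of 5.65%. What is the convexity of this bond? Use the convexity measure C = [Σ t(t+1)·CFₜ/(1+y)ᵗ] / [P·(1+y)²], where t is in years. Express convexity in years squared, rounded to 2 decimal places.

With y = 0.0565:
  t   CF        PV=CF/(1+0.0565)^t    t·PV        t(t+1)·PV
  1         3.50         3.3128         3.3128           6.6257
  2         3.50         3.1357         6.2713          18.8140
  3         3.50         2.9680         8.9039          35.6156
  4         3.50         2.8092        11.2370          56.1850
  5       103.50        78.6308       393.1541       2,358.9248
  Σ                     90.8565       422.8792       2,476.1650
P = 90.8565.
Convexity = Σ t(t+1)·PV / [P·(1+y)²] = 2,476.1650 / (90.8565 × 1.116192) = 24.41656.

24.42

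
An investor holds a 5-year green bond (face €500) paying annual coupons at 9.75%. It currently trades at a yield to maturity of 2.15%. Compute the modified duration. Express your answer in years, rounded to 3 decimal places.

Periodic yield y = 0.0215. First find Macaulay duration:
  t   CF        PV=CF/(1+0.0215)^t    t·PV
  1        48.75        47.7239        47.7239
  2        48.75        46.7195        93.4389
  3        48.75        45.7361       137.2084
  4        48.75        44.7735       179.0940
  5       548.75       493.3813     2,466.9065
  Σ                    678.3343     2,924.3718
P = 678.3343; Macaulay duration = 2,924.3718 / 678.3343 = 4.31111 years.
Modified duration = D_Mac / (1 + y) = 4.31111 / 1.0215 = 4.22037 years.

4.220 years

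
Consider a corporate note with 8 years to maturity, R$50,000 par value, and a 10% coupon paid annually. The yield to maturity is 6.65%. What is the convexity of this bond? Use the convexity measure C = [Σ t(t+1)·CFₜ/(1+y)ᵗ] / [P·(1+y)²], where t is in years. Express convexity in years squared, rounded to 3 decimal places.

With y = 0.0665:
  t   CF        PV=CF/(1+0.0665)^t    t·PV        t(t+1)·PV
  1     5,000.00     4,688.2325     4,688.2325       9,376.4651
  2     5,000.00     4,395.9049     8,791.8097      26,375.4292
  3     5,000.00     4,121.8048    12,365.4145      49,461.6581
  4     5,000.00     3,864.7959    15,459.1837      77,295.9183
  5     5,000.00     3,623.8124    18,119.0619     108,714.3717
  6     5,000.00     3,397.8550    20,387.1302     142,709.9112
  7     5,000.00     3,185.9869    22,301.9083     178,415.2664
  8    55,000.00    32,860.6244   262,884.9951   2,365,964.9557
  Σ                 60,139.0169   364,997.7359   2,958,313.9757
P = 60,139.0169.
Convexity = Σ t(t+1)·PV / [P·(1+y)²] = 2,958,313.9757 / (60,139.0169 × 1.137422) = 43.24802.

43.248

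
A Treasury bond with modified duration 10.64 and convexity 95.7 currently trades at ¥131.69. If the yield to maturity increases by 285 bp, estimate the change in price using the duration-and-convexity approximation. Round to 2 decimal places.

-¥34.82

Duration effect: -D_mod·Δy = -10.64 × (+0.0285) = -0.303240
Convexity effect: ½·C·(Δy)² = 0.5 × 95.7 × (0.0285)² = +0.0388661625
ΔP/P ≈ -0.303240 + 0.0388661625 = -0.2643738375
ΔP ≈ 131.69 × (-0.2643738375) = -34.815390660375.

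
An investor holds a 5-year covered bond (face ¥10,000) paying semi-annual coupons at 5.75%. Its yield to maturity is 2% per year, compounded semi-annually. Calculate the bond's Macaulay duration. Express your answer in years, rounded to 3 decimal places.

Periodic yield y = 0.01. Discount each cash flow and weight by its period:
  t   CF        PV=CF/(1+0.01)^t    t·PV
  1       287.50       284.6535       284.6535
  2       287.50       281.8351       563.6702
  3       287.50       279.0447       837.1340
  4       287.50       276.2818     1,105.1274
  5       287.50       273.5464     1,367.7319
  6       287.50       270.8380     1,625.0280
  7       287.50       268.1564     1,877.0951
  8       287.50       265.5014     2,124.0114
  9       287.50       262.8727     2,365.8543
  10   10,287.50     9,313.1395    93,131.3955
  Σ                 11,775.8696   105,281.7013
Price P = Σ PV = 11,775.8696.
Macaulay duration = Σ(t·PV) / P = 105,281.7013 / 11,775.8696 = 8.94046 half-year periods.
In years: 8.94046 / 2 = 4.47023 years.

4.470 years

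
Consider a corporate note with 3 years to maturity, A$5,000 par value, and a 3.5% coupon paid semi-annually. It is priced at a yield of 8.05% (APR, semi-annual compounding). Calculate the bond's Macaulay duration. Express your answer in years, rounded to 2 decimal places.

Periodic yield y = 0.04025. Discount each cash flow and weight by its period:
  t   CF        PV=CF/(1+0.04025)^t    t·PV
  1        87.50        84.1144        84.1144
  2        87.50        80.8598       161.7196
  3        87.50        77.7311       233.1933
  4        87.50        74.7235       298.8940
  5        87.50        71.8322       359.1612
  6     5,087.50     4,014.9309    24,089.5854
  Σ                  4,404.1919    25,226.6679
Price P = Σ PV = 4,404.1919.
Macaulay duration = Σ(t·PV) / P = 25,226.6679 / 4,404.1919 = 5.72788 half-year periods.
In years: 5.72788 / 2 = 2.86394 years.

2.86 years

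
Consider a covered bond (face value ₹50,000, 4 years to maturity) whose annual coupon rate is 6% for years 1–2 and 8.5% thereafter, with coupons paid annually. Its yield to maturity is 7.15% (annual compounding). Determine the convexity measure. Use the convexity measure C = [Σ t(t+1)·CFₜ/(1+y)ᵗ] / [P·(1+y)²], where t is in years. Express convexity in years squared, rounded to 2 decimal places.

15.42

With y = 0.0715:
  t   CF        PV=CF/(1+0.0715)^t    t·PV        t(t+1)·PV
  1     3,000.00     2,799.8133     2,799.8133       5,599.6267
  2     3,000.00     2,612.9849     5,225.9698      15,677.9095
  3     4,250.00     3,454.7164    10,364.1493      41,456.5970
  4    54,250.00    41,155.7993   164,623.1973     823,115.9866
  Σ                 50,023.3140   183,013.1298     885,850.1199
P = 50,023.3140.
Convexity = Σ t(t+1)·PV / [P·(1+y)²] = 885,850.1199 / (50,023.3140 × 1.148112) = 15.42423.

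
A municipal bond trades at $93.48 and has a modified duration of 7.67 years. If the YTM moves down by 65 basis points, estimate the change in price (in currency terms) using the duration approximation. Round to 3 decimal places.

Duration approximation: ΔP/P ≈ -D_mod · Δy = -7.67 × (-0.0065) = +0.049855.
ΔP ≈ 93.48 × (+0.049855) = +4.6604454.

+$4.660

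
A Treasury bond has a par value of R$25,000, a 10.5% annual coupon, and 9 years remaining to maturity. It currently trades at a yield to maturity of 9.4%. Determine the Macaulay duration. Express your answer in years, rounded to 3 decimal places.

Periodic yield y = 0.094. Discount each cash flow and weight by its year:
  t   CF        PV=CF/(1+0.094)^t    t·PV
  1     2,625.00     2,399.4516     2,399.4516
  2     2,625.00     2,193.2830     4,386.5659
  3     2,625.00     2,004.8290     6,014.4871
  4     2,625.00     1,832.5677     7,330.2707
  5     2,625.00     1,675.1076     8,375.5378
  6     2,625.00     1,531.1769     9,187.0616
  7     2,625.00     1,399.6133     9,797.2929
  8     2,625.00     1,279.3540    10,234.8320
  9    27,625.00    12,306.8353   110,761.5177
  Σ                 26,622.2183   168,487.0172
Price P = Σ PV = 26,622.2183.
Macaulay duration = Σ(t·PV) / P = 168,487.0172 / 26,622.2183 = 6.32881 years.

6.329 years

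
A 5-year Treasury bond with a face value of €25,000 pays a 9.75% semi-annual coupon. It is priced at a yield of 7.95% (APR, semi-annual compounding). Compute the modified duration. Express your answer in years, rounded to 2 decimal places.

Periodic yield y = 0.03975. First find Macaulay duration:
  t   CF        PV=CF/(1+0.03975)^t    t·PV
  1     1,218.75     1,172.1568     1,172.1568
  2     1,218.75     1,127.3448     2,254.6896
  3     1,218.75     1,084.2460     3,252.7381
  4     1,218.75     1,042.7949     4,171.1797
  5     1,218.75     1,002.9285     5,014.6426
  6     1,218.75       964.5862     5,787.5173
  7     1,218.75       927.7098     6,493.9683
  8     1,218.75       892.2431     7,137.9448
  9     1,218.75       858.1323     7,723.1910
  10   26,218.75    17,755.0824   177,550.8240
  Σ                 26,827.2249   220,558.8523
P = 26,827.2249; Macaulay duration = 220,558.8523 / 26,827.2249 = 8.22146 half-year periods = 4.11073 years.
Modified duration = D_Mac / (1 + y) = 4.11073 / 1.03975 = 3.95357 years.

3.95 years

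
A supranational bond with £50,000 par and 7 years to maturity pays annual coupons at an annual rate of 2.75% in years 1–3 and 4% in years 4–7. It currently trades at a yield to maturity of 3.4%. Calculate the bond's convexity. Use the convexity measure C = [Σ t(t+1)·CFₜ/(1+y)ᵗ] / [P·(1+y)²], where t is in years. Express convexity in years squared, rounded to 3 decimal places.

46.388

With y = 0.034:
  t   CF        PV=CF/(1+0.034)^t    t·PV        t(t+1)·PV
  1     1,375.00     1,329.7872     1,329.7872       2,659.5745
  2     1,375.00     1,286.0612     2,572.1223       7,716.3669
  3     1,375.00     1,243.7729     3,731.3186      14,925.2745
  4     2,000.00     1,749.6365     6,998.5462      34,992.7308
  5     2,000.00     1,692.1050     8,460.5249      50,763.1492
  6     2,000.00     1,636.4652     9,818.7909      68,731.5366
  7    52,000.00    41,149.0272   288,043.1902   2,304,345.5220
  Σ                 50,086.8551   320,954.2804   2,484,134.1546
P = 50,086.8551.
Convexity = Σ t(t+1)·PV / [P·(1+y)²] = 2,484,134.1546 / (50,086.8551 × 1.069156) = 46.38849.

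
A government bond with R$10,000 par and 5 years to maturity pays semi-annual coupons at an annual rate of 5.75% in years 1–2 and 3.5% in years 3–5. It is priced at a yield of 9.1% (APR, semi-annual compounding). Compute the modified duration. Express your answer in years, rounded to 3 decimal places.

4.212 years

Periodic yield y = 0.0455. First find Macaulay duration:
  t   CF        PV=CF/(1+0.0455)^t    t·PV
  1       287.50       274.9880       274.9880
  2       287.50       263.0206       526.0412
  3       287.50       251.5740       754.7220
  4       287.50       240.6255       962.5021
  5       175.00       140.0935       700.4673
  6       175.00       133.9966       803.9797
  7       175.00       128.1651       897.1557
  8       175.00       122.5874       980.6990
  9       175.00       117.2524     1,055.2715
  10   10,175.00     6,520.6974    65,206.9739
  Σ                  8,193.0005    72,162.8005
P = 8,193.0005; Macaulay duration = 72,162.8005 / 8,193.0005 = 8.80786 half-year periods = 4.40393 years.
Modified duration = D_Mac / (1 + y) = 4.40393 / 1.0455 = 4.21227 years.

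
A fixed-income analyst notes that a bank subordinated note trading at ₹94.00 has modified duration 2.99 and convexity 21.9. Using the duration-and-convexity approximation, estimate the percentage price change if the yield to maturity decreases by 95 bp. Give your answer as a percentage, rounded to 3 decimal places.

Duration effect: -D_mod·Δy = -2.99 × (-0.0095) = +0.028405
Convexity effect: ½·C·(Δy)² = 0.5 × 21.9 × (-0.0095)² = +0.0009882375
ΔP/P ≈ +0.028405 + 0.0009882375 = +0.0293932375
= +2.93932375%.

+2.939%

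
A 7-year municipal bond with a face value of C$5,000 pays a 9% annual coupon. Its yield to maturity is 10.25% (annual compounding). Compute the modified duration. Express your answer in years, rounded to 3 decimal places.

4.928 years

Periodic yield y = 0.1025. First find Macaulay duration:
  t   CF        PV=CF/(1+0.1025)^t    t·PV
  1       450.00       408.1633       408.1633
  2       450.00       370.2161       740.4322
  3       450.00       335.7969     1,007.3908
  4       450.00       304.5777     1,218.3109
  5       450.00       276.2610     1,381.3048
  6       450.00       250.5768     1,503.4610
  7     5,450.00     2,752.6203    19,268.3424
  Σ                  4,698.2122    25,527.4054
P = 4,698.2122; Macaulay duration = 25,527.4054 / 4,698.2122 = 5.43343 years.
Modified duration = D_Mac / (1 + y) = 5.43343 / 1.1025 = 4.92828 years.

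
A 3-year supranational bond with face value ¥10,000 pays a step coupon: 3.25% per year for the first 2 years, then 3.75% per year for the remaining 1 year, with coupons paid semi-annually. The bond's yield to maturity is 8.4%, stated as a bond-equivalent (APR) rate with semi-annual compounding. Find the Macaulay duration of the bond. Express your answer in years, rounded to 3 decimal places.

Periodic yield y = 0.042. Discount each cash flow and weight by its period:
  t   CF        PV=CF/(1+0.042)^t    t·PV
  1       162.50       155.9501       155.9501
  2       162.50       149.6642       299.3284
  3       162.50       143.6317       430.8950
  4       162.50       137.8423       551.3692
  5       187.50       152.6380       763.1900
  6    10,187.50     7,959.0514    47,754.3082
  Σ                  8,698.7776    49,955.0409
Price P = Σ PV = 8,698.7776.
Macaulay duration = Σ(t·PV) / P = 49,955.0409 / 8,698.7776 = 5.74277 half-year periods.
In years: 5.74277 / 2 = 2.87138 years.

2.871 years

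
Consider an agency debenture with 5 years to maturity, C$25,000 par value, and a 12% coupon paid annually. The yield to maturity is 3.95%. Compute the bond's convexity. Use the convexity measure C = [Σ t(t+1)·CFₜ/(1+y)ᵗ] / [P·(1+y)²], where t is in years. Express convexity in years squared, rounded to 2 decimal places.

21.74

With y = 0.0395:
  t   CF        PV=CF/(1+0.0395)^t    t·PV        t(t+1)·PV
  1     3,000.00     2,886.0029     2,886.0029       5,772.0058
  2     3,000.00     2,776.3376     5,552.6751      16,658.0253
  3     3,000.00     2,670.8394     8,012.5182      32,050.0728
  4     3,000.00     2,569.3501    10,277.4003      51,387.0014
  5    28,000.00    23,069.3609   115,346.8044     692,080.8266
  Σ                 33,971.8908   142,075.4009     797,947.9318
P = 33,971.8908.
Convexity = Σ t(t+1)·PV / [P·(1+y)²] = 797,947.9318 / (33,971.8908 × 1.080560) = 21.73731.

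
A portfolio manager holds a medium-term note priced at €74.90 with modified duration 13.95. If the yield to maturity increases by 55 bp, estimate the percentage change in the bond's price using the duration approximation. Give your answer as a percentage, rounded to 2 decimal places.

-7.67%

Duration approximation: ΔP/P ≈ -D_mod · Δy = -13.95 × (+0.0055) = -0.076725.
As a percentage: -7.6725%.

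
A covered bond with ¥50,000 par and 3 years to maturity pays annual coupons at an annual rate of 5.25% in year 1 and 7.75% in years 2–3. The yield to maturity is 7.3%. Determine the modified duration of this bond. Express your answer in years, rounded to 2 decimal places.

2.64 years

Periodic yield y = 0.073. First find Macaulay duration:
  t   CF        PV=CF/(1+0.073)^t    t·PV
  1     2,625.00     2,446.4119     2,446.4119
  2     3,875.00     3,365.6757     6,731.3513
  3    53,875.00    43,610.2039   130,830.6117
  Σ                 49,422.2915   140,008.3750
P = 49,422.2915; Macaulay duration = 140,008.3750 / 49,422.2915 = 2.83290 years.
Modified duration = D_Mac / (1 + y) = 2.83290 / 1.073 = 2.64017 years.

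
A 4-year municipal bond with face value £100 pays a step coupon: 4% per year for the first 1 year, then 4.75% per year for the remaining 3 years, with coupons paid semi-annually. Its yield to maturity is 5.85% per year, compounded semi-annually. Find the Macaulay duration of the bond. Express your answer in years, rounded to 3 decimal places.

Periodic yield y = 0.02925. Discount each cash flow and weight by its period:
  t   CF        PV=CF/(1+0.02925)^t    t·PV
  1        2.000         1.9432         1.9432
  2        2.000         1.8879         3.7759
  3        2.375         2.1782         6.5346
  4        2.375         2.1163         8.4653
  5        2.375         2.0562        10.2809
  6        2.375         1.9977        11.9864
  7        2.375         1.9410        13.5867
  8      102.375        81.2881       650.3047
  Σ                     95.4086       706.8777
Price P = Σ PV = 95.4086.
Macaulay duration = Σ(t·PV) / P = 706.8777 / 95.4086 = 7.40895 half-year periods.
In years: 7.40895 / 2 = 3.70448 years.

3.704 years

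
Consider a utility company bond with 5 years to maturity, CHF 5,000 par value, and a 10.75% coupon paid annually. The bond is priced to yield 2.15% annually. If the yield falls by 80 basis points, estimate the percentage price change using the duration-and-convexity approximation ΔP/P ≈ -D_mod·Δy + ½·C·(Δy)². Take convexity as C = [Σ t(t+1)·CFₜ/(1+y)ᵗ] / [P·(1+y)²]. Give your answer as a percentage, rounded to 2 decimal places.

With y = 0.0215:
  t   CF        PV=CF/(1+0.0215)^t    t·PV        t(t+1)·PV
  1       537.50       526.1870       526.1870       1,052.3740
  2       537.50       515.1121     1,030.2241       3,090.6724
  3       537.50       504.2703     1,512.8108       6,051.2431
  4       537.50       493.6566     1,974.6266       9,873.1328
  5     5,537.50     4,978.7679    24,893.8397     149,363.0382
  Σ                  7,017.9939    29,937.6882     169,430.4606
P = 7,017.9939; D_Mac = 4.26585 yrs; D_mod = 4.17606 yrs; C = 23.13672.
Duration effect: -4.17606 × (-0.008) = +0.033408
Convexity effect: 0.5 × 23.13672 × (-0.008)² = +0.0007404
ΔP/P ≈ +0.033408 + 0.0007404 = +0.034149 = +3.4149%.

+3.41%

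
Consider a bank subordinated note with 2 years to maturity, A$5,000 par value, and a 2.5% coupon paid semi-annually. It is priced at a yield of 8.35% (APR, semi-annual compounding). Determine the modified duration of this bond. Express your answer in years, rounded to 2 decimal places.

Periodic yield y = 0.04175. First find Macaulay duration:
  t   CF        PV=CF/(1+0.04175)^t    t·PV
  1        62.50        59.9952        59.9952
  2        62.50        57.5908       115.1816
  3        62.50        55.2827       165.8482
  4     5,062.50     4,298.4413    17,193.7652
  Σ                  4,471.3100    17,534.7901
P = 4,471.3100; Macaulay duration = 17,534.7901 / 4,471.3100 = 3.92162 half-year periods = 1.96081 years.
Modified duration = D_Mac / (1 + y) = 1.96081 / 1.04175 = 1.88223 years.

1.88 years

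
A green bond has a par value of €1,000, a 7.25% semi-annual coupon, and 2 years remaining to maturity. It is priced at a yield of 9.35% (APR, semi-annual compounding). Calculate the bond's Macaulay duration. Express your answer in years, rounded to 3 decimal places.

1.895 years

Periodic yield y = 0.04675. Discount each cash flow and weight by its period:
  t   CF        PV=CF/(1+0.04675)^t    t·PV
  1        36.25        34.6310        34.6310
  2        36.25        33.0843        66.1686
  3        36.25        31.6067        94.8201
  4     1,036.25       863.1627     3,452.6508
  Σ                    962.4847     3,648.2705
Price P = Σ PV = 962.4847.
Macaulay duration = Σ(t·PV) / P = 3,648.2705 / 962.4847 = 3.79047 half-year periods.
In years: 3.79047 / 2 = 1.89524 years.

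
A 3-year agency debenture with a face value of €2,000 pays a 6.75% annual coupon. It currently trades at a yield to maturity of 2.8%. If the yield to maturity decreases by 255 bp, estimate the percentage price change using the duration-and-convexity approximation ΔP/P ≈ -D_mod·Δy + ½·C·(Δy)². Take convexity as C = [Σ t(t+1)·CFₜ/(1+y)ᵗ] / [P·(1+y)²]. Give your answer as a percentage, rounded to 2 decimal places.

With y = 0.028:
  t   CF        PV=CF/(1+0.028)^t    t·PV        t(t+1)·PV
  1       135.00       131.3230       131.3230         262.6459
  2       135.00       127.7461       255.4921         766.4764
  3     2,135.00     1,965.2533     5,895.7599      23,583.0397
  Σ                  2,224.3223     6,282.5750      24,612.1620
P = 2,224.3223; D_Mac = 2.82449 yrs; D_mod = 2.74756 yrs; C = 10.47046.
Duration effect: -2.74756 × (-0.0255) = +0.070063
Convexity effect: 0.5 × 10.47046 × (-0.0255)² = +0.0034042
ΔP/P ≈ +0.070063 + 0.0034042 = +0.073467 = +7.3467%.

+7.35%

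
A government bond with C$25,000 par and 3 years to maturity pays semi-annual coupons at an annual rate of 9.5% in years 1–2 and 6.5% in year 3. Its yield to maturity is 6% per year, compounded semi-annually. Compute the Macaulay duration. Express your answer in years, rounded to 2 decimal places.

Periodic yield y = 0.03. Discount each cash flow and weight by its period:
  t   CF        PV=CF/(1+0.03)^t    t·PV
  1     1,187.50     1,152.9126     1,152.9126
  2     1,187.50     1,119.3326     2,238.6653
  3     1,187.50     1,086.7307     3,260.1922
  4     1,187.50     1,055.0784     4,220.3135
  5       812.50       700.8696     3,504.3482
  6    25,812.50    21,617.5624   129,705.3743
  Σ                 26,732.4864   144,081.8060
Price P = Σ PV = 26,732.4864.
Macaulay duration = Σ(t·PV) / P = 144,081.8060 / 26,732.4864 = 5.38976 half-year periods.
In years: 5.38976 / 2 = 2.69488 years.

2.69 years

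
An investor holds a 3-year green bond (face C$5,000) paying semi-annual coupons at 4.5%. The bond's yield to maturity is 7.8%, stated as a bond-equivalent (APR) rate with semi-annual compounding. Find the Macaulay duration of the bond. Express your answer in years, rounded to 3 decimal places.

Periodic yield y = 0.039. Discount each cash flow and weight by its period:
  t   CF        PV=CF/(1+0.039)^t    t·PV
  1       112.50       108.2772       108.2772
  2       112.50       104.2129       208.4258
  3       112.50       100.3011       300.9034
  4       112.50        96.5362       386.1449
  5       112.50        92.9126       464.5632
  6     5,112.50     4,063.8721    24,383.2329
  Σ                  4,566.1122    25,851.5473
Price P = Σ PV = 4,566.1122.
Macaulay duration = Σ(t·PV) / P = 25,851.5473 / 4,566.1122 = 5.66161 half-year periods.
In years: 5.66161 / 2 = 2.83081 years.

2.831 years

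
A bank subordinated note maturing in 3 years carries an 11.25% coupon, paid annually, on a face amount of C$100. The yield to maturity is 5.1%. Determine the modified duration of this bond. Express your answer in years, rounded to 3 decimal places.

Periodic yield y = 0.051. First find Macaulay duration:
  t   CF        PV=CF/(1+0.051)^t    t·PV
  1        11.25        10.7041        10.7041
  2        11.25        10.1847        20.3693
  3       111.25        95.8279       287.4836
  Σ                    116.7166       318.5571
P = 116.7166; Macaulay duration = 318.5571 / 116.7166 = 2.72932 years.
Modified duration = D_Mac / (1 + y) = 2.72932 / 1.051 = 2.59688 years.

2.597 years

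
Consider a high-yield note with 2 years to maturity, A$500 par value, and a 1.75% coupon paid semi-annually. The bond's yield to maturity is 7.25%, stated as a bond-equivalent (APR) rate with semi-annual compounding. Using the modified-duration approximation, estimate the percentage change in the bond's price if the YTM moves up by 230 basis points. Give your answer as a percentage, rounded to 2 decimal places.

Periodic yield y = 0.03625. Modified duration first:
  t   CF        PV=CF/(1+0.03625)^t    t·PV
  1        4.375         4.2220         4.2220
  2        4.375         4.0743         8.1485
  3        4.375         3.9317        11.7952
  4      504.375       437.4167     1,749.6669
  Σ                    449.6447     1,773.8326
P = 449.6447; D_Mac = 3.94497 half-year periods = 1.97248 yrs; D_mod = 1.97248/(1+0.03625) = 1.90348 yrs.
ΔP/P ≈ -D_mod · Δy = -1.90348 × (+0.023) = -0.043780 = -4.3780%.

-4.38%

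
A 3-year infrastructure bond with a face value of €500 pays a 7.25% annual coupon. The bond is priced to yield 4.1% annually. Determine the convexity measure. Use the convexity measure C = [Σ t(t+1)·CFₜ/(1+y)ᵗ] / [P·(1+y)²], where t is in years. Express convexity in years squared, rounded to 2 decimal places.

With y = 0.041:
  t   CF        PV=CF/(1+0.041)^t    t·PV        t(t+1)·PV
  1        36.25        34.8223        34.8223          69.6446
  2        36.25        33.4508        66.9016         200.7048
  3       536.25       475.3518     1,426.0553       5,704.2213
  Σ                    543.6249     1,527.7792       5,974.5706
P = 543.6249.
Convexity = Σ t(t+1)·PV / [P·(1+y)²] = 5,974.5706 / (543.6249 × 1.083681) = 10.14159.

10.14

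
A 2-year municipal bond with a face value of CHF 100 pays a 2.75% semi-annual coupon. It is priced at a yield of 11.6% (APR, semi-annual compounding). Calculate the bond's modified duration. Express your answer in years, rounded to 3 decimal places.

Periodic yield y = 0.058. First find Macaulay duration:
  t   CF        PV=CF/(1+0.058)^t    t·PV
  1        1.375         1.2996         1.2996
  2        1.375         1.2284         2.4568
  3        1.375         1.1610         3.4831
  4      101.375        80.9074       323.6296
  Σ                     84.5964       330.8690
P = 84.5964; Macaulay duration = 330.8690 / 84.5964 = 3.91115 half-year periods = 1.95557 years.
Modified duration = D_Mac / (1 + y) = 1.95557 / 1.058 = 1.84837 years.

1.848 years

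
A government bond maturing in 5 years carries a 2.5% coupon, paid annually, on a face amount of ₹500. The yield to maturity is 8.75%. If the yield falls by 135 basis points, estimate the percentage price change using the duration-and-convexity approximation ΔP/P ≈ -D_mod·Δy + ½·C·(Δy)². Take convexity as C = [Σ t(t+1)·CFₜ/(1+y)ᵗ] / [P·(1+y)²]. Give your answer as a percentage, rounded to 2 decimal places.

+6.07%

With y = 0.0875:
  t   CF        PV=CF/(1+0.0875)^t    t·PV        t(t+1)·PV
  1        12.50        11.4943        11.4943          22.9885
  2        12.50        10.5694        21.1389          63.4166
  3        12.50         9.7190        29.1570         116.6282
  4        12.50         8.9370        35.7481         178.7405
  5       512.50       336.9361     1,684.6805      10,108.0829
  Σ                    377.6558     1,782.2187      10,489.8567
P = 377.6558; D_Mac = 4.71916 yrs; D_mod = 4.33946 yrs; C = 23.48631.
Duration effect: -4.33946 × (-0.0135) = +0.058583
Convexity effect: 0.5 × 23.48631 × (-0.0135)² = +0.0021402
ΔP/P ≈ +0.058583 + 0.0021402 = +0.060723 = +6.0723%.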